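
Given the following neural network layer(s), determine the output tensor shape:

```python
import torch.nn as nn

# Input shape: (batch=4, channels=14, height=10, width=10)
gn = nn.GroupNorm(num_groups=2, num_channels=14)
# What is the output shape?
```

Input: (4, 14, 10, 10) -> Output: (4, 14, 10, 10)

Answer: (4, 14, 10, 10)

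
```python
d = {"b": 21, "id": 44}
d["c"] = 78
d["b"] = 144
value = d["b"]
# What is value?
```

Trace:
`d = {"b": 21, "id": 44}` → d = {'b': 21, 'id': 44}
`d["c"] = 78` → d = {'b': 21, 'id': 44, 'c': 78}
`d["b"] = 144` → d = {'b': 144, 'id': 44, 'c': 78}
`value = d["b"]` → value = 144
So value = 144

Answer: 144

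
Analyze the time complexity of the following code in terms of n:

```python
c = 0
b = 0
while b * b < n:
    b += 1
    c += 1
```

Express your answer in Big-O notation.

Each loop level contributes: √n. Multiplying the contributions gives O(√n).

Answer: O(√n)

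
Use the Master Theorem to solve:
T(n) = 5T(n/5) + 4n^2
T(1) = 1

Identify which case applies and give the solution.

a=5, b=5, f(n)=4n^2. log_5(5) = 1. Since c=2 > 1 and the regularity condition holds (5(n/5)^2 = (5/5^2)n^2 with 5/5^2 < 1), Case 3 applies: T(n) = Θ(f(n)) = O(n^2).

Answer: O(n^2) - Case 3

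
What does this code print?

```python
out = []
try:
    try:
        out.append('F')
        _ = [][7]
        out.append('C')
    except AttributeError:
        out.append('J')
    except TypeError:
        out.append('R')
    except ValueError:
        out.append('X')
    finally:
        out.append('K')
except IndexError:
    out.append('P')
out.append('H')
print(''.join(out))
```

Execution trace: 'F' (try body) → 'K' (finally) → 'P' (outer except IndexError) → 'H' (after the try/except). Output: FKPH

Answer: FKPH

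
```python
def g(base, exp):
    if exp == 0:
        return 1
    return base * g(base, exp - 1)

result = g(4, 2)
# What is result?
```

g(4, 2) = 4 * 4 = 16

Answer: 16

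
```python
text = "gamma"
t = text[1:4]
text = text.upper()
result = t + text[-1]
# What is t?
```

Trace:
`text = "gamma"` → text = 'gamma'
`t = text[1:4]` → t = 'amm'
`text = text.upper()` → text = 'GAMMA'
`result = t + text[-1]` → result = 'ammA'
So t = 'amm'

Answer: 'amm'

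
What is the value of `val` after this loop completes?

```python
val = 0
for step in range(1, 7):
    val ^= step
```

XOR of 1 to 6
`val` takes the values: 0 → 1 → 3 → 0 → 4 → 1 → 7

Answer: 7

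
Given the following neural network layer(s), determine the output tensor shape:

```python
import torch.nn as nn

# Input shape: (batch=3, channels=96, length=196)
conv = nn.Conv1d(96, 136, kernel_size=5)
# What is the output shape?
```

Input: (3, 96, 196) -> Output: (3, 136, 192)

Answer: (3, 136, 192)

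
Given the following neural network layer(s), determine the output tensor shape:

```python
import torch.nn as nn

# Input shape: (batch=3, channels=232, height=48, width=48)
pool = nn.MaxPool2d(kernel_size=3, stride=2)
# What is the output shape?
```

Input: (3, 232, 48, 48) -> Output: (3, 232, 23, 23)

Answer: (3, 232, 23, 23)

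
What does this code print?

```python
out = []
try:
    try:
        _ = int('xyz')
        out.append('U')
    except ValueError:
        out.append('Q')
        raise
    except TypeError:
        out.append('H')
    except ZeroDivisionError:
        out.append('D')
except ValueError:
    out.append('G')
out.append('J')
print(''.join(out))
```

Execution trace: 'Q' (inner except ValueError) → 'G' (outer except ValueError) → 'J' (after the try/except). Output: QGJ

Answer: QGJ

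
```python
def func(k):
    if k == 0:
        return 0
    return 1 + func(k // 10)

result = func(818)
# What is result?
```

Count of digits of 818: 3

Answer: 3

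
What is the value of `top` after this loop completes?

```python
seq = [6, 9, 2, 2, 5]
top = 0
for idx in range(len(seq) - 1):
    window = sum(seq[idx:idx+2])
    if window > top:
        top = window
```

Max sum of 2-element window in [6, 9, 2, 2, 5]
`top` takes the values: 0 → 15

Answer: 15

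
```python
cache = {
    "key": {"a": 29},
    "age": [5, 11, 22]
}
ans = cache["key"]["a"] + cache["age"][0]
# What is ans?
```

Trace:
`cache = { ...` → cache = {'key': {'a': 29}, 'age': [5, 11, 22]}
`ans = cache["key"]["a"] + cache["age"][0]` → ans = 34
So ans = 34

Answer: 34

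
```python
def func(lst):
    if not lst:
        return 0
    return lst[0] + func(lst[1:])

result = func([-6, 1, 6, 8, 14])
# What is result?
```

(-6) + 1 + 6 + 8 + 14 + 0 = 23

Answer: 23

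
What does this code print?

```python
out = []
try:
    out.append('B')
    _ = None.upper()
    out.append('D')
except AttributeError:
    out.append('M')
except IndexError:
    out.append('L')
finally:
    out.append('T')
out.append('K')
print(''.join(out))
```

Execution trace: 'B' (try body) → 'M' (except AttributeError) → 'T' (finally) → 'K' (after the try/except). Output: BMTK

Answer: BMTK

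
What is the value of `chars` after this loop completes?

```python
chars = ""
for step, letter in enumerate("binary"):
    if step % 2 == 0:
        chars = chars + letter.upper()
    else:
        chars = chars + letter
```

Uppercase even positions in 'binary'
`chars` takes the values: "" → "B" → "Bi" → "BiN" → "BiNa" → "BiNaR" → "BiNaRy"

Answer: "BiNaRy"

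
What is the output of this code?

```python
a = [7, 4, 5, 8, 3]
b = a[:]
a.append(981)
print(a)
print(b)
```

Key concept: slice [:] creates copy.
Step by step:
`a = [7, 4, 5, 8, 3]` → a = [7, 4, 5, 8, 3]
`b = a[:]` → b = [7, 4, 5, 8, 3]
`a.append(981)` → a = [7, 4, 5, 8, 3, 981]
`print(a)` → prints [7, 4, 5, 8, 3, 981]
`print(b)` → prints [7, 4, 5, 8, 3]

Answer:
[7, 4, 5, 8, 3, 981]
[7, 4, 5, 8, 3]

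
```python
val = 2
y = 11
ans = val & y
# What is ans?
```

Trace:
`val = 2` → val = 2
`y = 11` → y = 11
`ans = val & y` → ans = 2
So ans = 2

Answer: 2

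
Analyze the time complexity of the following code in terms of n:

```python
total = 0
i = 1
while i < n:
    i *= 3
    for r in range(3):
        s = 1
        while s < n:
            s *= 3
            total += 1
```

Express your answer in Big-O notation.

Each loop level contributes: log n × 1 × log n. Multiplying the contributions gives O(log² n).

Answer: O(log² n)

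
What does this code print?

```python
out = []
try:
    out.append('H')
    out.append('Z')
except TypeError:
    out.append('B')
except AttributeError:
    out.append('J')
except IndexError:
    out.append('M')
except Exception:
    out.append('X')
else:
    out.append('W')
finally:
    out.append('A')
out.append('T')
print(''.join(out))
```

Execution trace: 'H' (try body) → 'Z' (try body, no exception) → 'W' (else) → 'A' (finally) → 'T' (after the try/except). Output: HZWAT

Answer: HZWAT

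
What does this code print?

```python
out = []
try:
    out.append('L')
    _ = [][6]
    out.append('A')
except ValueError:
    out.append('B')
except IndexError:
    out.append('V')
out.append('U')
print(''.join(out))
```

Execution trace: 'L' (try body) → 'V' (except IndexError) → 'U' (after the try/except). Output: LVU

Answer: LVU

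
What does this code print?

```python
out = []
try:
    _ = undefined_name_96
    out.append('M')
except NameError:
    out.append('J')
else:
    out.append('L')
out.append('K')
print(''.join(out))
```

Execution trace: 'J' (except NameError) → 'K' (after the try/except). Output: JK

Answer: JK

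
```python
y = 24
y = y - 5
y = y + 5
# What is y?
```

Trace:
`y = 24` → y = 24
`y = y - 5` → y = 19
`y = y + 5` → y = 24
So y = 24

Answer: 24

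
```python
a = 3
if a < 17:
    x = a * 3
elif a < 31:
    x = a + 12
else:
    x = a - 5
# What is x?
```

Trace:
`a = 3` → a = 3
`if a < 17: ...` → a < 17 is True → x = 9
So x = 9

Answer: 9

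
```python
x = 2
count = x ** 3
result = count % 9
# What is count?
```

Trace:
`x = 2` → x = 2
`count = x ** 3` → count = 8
`result = count % 9` → result = 8
So count = 8

Answer: 8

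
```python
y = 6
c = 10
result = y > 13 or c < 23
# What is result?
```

Trace:
`y = 6` → y = 6
`c = 10` → c = 10
`result = y > 13 or c < 23` → result = True
So result = True

Answer: True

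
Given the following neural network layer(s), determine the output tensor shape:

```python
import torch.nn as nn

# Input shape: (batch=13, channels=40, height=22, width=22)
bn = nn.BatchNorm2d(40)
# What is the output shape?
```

Input: (13, 40, 22, 22) -> Output: (13, 40, 22, 22)

Answer: (13, 40, 22, 22)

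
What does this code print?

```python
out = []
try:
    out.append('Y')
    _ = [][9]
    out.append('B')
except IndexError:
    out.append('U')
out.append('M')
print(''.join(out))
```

Execution trace: 'Y' (try body) → 'U' (except IndexError) → 'M' (after the try/except). Output: YUM

Answer: YUM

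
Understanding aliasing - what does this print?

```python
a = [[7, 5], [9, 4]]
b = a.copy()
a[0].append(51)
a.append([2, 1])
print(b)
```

Key concept: shallow copy with nested lists.
Step by step:
`a = [[7, 5], [9, 4]]` → a = [[7, 5], [9, 4]]
`b = a.copy()` → b = [[7, 5], [9, 4]]
`a[0].append(51)` → a = [[7, 5, 51], [9, 4]]; b = [[7, 5, 51], [9, 4]]
`a.append([2, 1])` → a = [[7, 5, 51], [9, 4], [2, 1]]
`print(b)` → prints [[7, 5, 51], [9, 4]]

Answer: [[7, 5, 51], [9, 4]]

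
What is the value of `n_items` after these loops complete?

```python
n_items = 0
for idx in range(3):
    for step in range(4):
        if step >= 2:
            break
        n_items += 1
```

Inner breaks at 2, outer runs 3 times
`n_items` takes the values: 0 → 1 → 2 → 3 → 4 → 5 → 6

Answer: 6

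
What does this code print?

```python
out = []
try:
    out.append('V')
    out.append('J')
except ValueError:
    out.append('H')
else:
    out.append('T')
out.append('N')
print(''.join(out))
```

Execution trace: 'V' (try body) → 'J' (try body, no exception) → 'T' (else) → 'N' (after the try/except). Output: VJTN

Answer: VJTN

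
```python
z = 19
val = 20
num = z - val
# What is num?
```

Trace:
`z = 19` → z = 19
`val = 20` → val = 20
`num = z - val` → num = -1
So num = -1

Answer: -1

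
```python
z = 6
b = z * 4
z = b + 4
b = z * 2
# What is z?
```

Trace:
`z = 6` → z = 6
`b = z * 4` → b = 24
`z = b + 4` → z = 28
`b = z * 2` → b = 56
So z = 28

Answer: 28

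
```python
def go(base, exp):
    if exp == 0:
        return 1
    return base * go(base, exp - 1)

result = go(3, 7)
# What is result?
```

go(3, 7) = 3 * 3 * 3 * 3 * 3 * 3 * 3 = 2187

Answer: 2187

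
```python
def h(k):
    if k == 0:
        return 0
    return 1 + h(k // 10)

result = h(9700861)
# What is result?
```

Count of digits of 9700861: 7

Answer: 7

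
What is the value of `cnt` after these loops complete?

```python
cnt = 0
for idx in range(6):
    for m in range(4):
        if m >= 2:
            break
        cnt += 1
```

Inner breaks at 2, outer runs 6 times
`cnt` takes the values: 0 → 1 → 2 → 3 → 4 → 5 → 6 → 7 → 8 → 9 → 10 → 11 → 12

Answer: 12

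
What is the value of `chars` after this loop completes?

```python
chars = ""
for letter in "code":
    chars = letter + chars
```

Reverse 'code'
`chars` takes the values: "" → "c" → "oc" → "doc" → "edoc"

Answer: "edoc"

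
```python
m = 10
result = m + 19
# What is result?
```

Trace:
`m = 10` → m = 10
`result = m + 19` → result = 29
So result = 29

Answer: 29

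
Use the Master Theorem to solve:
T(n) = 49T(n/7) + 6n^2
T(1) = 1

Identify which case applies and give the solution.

a=49, b=7, f(n)=6n^2. log_7(49) = 2. Since c=2 = 2, Case 2 applies: T(n) = Θ(n^log_b(a) · log n) = O(n^2 log n).

Answer: O(n^2 log n) - Case 2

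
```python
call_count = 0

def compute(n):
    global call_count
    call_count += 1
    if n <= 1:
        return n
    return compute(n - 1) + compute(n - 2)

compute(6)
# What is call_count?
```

Calls(n) = 1 + Calls(n-1) + Calls(n-2); Calls(0)=Calls(1)=1. For n=6 this gives 25.

Answer: 25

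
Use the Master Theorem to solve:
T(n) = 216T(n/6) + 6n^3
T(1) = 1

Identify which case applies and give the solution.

a=216, b=6, f(n)=6n^3. log_6(216) = 3. Since c=3 = 3, Case 2 applies: T(n) = Θ(n^log_b(a) · log n) = O(n^3 log n).

Answer: O(n^3 log n) - Case 2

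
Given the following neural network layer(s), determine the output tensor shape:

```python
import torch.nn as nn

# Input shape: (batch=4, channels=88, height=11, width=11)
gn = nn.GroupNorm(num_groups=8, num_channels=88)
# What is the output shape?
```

Input: (4, 88, 11, 11) -> Output: (4, 88, 11, 11)

Answer: (4, 88, 11, 11)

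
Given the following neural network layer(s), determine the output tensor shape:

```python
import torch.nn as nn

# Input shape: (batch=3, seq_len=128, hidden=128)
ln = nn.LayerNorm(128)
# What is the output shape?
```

Input: (3, 128, 128) -> Output: (3, 128, 128)

Answer: (3, 128, 128)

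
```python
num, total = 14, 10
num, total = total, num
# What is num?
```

Trace:
`num, total = 14, 10` → num = 14; total = 10
`num, total = total, num` → num = 10; total = 14
So num = 10

Answer: 10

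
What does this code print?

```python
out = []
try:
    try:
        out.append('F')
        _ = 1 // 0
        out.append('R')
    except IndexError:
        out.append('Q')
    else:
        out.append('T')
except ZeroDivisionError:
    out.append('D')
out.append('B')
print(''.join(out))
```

Execution trace: 'F' (try body) → 'D' (outer except ZeroDivisionError) → 'B' (after the try/except). Output: FDB

Answer: FDB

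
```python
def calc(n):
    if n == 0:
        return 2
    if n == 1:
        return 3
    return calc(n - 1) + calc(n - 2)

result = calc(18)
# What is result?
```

Build up from base cases: calc(0)=2, calc(1)=3, calc(2)=5, calc(3)=8, calc(4)=13, calc(5)=21, calc(6)=34, ..., calc(18)=10946

Answer: 10946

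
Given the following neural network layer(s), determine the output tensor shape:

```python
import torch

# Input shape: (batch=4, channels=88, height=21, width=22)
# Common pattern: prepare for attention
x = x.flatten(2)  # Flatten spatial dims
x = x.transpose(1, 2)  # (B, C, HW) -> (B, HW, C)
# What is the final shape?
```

Input: (4, 88, 21, 22) -> after flatten(2): (4, 88, 462) -> Output: (4, 462, 88)

Answer: (4, 462, 88)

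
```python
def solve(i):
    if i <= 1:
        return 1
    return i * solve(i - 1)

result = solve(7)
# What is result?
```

solve(7) = 7 * 6 * 5 * 4 * 3 * 2 * 1 = 5040

Answer: 5040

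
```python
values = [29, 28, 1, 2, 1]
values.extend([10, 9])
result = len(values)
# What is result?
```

Trace:
`values = [29, 28, 1, 2, 1]` → values = [29, 28, 1, 2, 1]
`values.extend([10, 9])` → values = [29, 28, 1, 2, 1, 10, 9]
`result = len(values)` → result = 7
So result = 7

Answer: 7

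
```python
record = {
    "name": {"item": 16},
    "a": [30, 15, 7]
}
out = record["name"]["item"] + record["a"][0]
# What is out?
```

Trace:
`record = { ...` → record = {'name': {'item': 16}, 'a': [30, 15, 7]}
`out = record["name"]["item"] + record["a"][0]` → out = 46
So out = 46

Answer: 46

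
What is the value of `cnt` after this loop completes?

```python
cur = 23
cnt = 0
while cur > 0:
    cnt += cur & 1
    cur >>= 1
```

Count set bits in 23 (binary: 0b10111)
`cnt` takes the values: 0 → 1 → 2 → 3 → 4

Answer: 4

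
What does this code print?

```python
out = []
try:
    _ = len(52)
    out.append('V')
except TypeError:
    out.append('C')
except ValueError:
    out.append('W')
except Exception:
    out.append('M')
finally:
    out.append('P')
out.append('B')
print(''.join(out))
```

Execution trace: 'C' (except TypeError) → 'P' (finally) → 'B' (after the try/except). Output: CPB

Answer: CPB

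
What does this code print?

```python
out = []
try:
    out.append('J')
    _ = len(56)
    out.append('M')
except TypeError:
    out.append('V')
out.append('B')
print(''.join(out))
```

Execution trace: 'J' (try body) → 'V' (except TypeError) → 'B' (after the try/except). Output: JVB

Answer: JVB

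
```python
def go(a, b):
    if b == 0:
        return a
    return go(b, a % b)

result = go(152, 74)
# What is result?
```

go(152, 74) -> go(74, 4) -> go(4, 2) -> go(2, 0) -> 2

Answer: 2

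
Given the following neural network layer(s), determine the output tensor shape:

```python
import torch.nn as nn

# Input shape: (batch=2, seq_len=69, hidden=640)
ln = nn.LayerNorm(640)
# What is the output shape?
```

Input: (2, 69, 640) -> Output: (2, 69, 640)

Answer: (2, 69, 640)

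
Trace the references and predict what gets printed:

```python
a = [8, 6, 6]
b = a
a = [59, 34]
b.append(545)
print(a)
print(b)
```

Key concept: rebinding vs mutation: a is rebound to a new list, b still points at the original.
Step by step:
`a = [8, 6, 6]` → a = [8, 6, 6]
`b = a` → b = [8, 6, 6] (same object as a)
`a = [59, 34]` → a = [59, 34]
`b.append(545)` → b = [8, 6, 6, 545]
`print(a)` → prints [59, 34]
`print(b)` → prints [8, 6, 6, 545]

Answer:
[59, 34]
[8, 6, 6, 545]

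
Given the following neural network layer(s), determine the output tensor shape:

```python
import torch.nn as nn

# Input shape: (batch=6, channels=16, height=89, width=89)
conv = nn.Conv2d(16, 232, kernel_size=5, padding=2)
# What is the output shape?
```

Input: (6, 16, 89, 89) -> Output: (6, 232, 89, 89)

Answer: (6, 232, 89, 89)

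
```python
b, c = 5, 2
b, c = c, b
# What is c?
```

Trace:
`b, c = 5, 2` → b = 5; c = 2
`b, c = c, b` → b = 2; c = 5
So c = 5

Answer: 5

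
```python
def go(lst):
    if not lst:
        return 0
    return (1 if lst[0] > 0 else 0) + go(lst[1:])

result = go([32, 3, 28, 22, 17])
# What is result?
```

Count of positive elements in [32, 3, 28, 22, 17] = 5

Answer: 5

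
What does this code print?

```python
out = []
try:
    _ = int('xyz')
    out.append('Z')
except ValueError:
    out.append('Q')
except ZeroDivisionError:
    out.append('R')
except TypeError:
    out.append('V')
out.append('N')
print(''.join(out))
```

Execution trace: 'Q' (except ValueError) → 'N' (after the try/except). Output: QN

Answer: QN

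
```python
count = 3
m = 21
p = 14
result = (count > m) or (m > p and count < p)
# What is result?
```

Trace:
`count = 3` → count = 3
`m = 21` → m = 21
`p = 14` → p = 14
`result = (count > m) or (m > p and count < p)` → result = True
So result = True

Answer: True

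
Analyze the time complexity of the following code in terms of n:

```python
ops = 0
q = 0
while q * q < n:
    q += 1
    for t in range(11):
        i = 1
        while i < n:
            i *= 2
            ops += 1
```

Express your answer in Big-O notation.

Each loop level contributes: √n × 1 × log n. Multiplying the contributions gives O(√n log n).

Answer: O(√n log n)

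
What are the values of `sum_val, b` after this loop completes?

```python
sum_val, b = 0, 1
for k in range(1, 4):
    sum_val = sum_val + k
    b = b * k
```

Sum and factorial of 1 to 3
`sum_val, b` takes the values: (0, 1) → (1, 1) → (3, 1) → (3, 2) → (6, 2) → (6, 6)

Answer: 6, 6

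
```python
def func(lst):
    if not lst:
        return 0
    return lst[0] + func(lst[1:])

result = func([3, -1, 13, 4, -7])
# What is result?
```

3 + (-1) + 13 + 4 + (-7) + 0 = 12

Answer: 12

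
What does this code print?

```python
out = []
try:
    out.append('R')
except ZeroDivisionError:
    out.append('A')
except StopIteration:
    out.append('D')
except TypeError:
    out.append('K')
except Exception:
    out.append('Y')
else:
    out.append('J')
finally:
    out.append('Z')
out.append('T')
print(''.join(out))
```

Execution trace: 'R' (try body, no exception) → 'J' (else) → 'Z' (finally) → 'T' (after the try/except). Output: RJZT

Answer: RJZT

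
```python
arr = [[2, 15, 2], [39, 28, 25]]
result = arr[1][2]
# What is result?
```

Trace:
`arr = [[2, 15, 2], [39, 28, 25]]` → arr = [[2, 15, 2], [39, 28, 25]]
`result = arr[1][2]` → result = 25
So result = 25

Answer: 25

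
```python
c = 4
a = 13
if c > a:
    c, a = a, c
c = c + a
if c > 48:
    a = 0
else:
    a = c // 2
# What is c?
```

Trace:
`c = 4` → c = 4
`a = 13` → a = 13
`if c > a: ...` → c > a is False → no variable changes
`c = c + a` → c = 17
`if c > 48: ...` → c > 48 is False, take else branch → a = 8
So c = 17

Answer: 17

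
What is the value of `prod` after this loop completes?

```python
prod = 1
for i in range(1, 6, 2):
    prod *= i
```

Product of 1, 3, 5, ... up to 5
`prod` takes the values: 1 → 3 → 15

Answer: 15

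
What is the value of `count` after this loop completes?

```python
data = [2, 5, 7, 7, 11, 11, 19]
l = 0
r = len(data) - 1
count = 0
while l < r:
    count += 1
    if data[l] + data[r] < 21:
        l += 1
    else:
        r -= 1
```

Steps to find pair summing to 21
`count` takes the values: 0 → 1 → 2 → 3 → 4 → 5 → 6

Answer: 6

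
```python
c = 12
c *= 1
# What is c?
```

Trace:
`c = 12` → c = 12
`c *= 1` → c = 12
So c = 12

Answer: 12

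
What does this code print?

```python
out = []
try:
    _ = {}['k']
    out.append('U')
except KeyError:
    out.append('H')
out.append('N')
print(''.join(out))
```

Execution trace: 'H' (except KeyError) → 'N' (after the try/except). Output: HN

Answer: HN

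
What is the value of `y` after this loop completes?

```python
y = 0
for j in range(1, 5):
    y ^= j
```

XOR of 1 to 4
`y` takes the values: 0 → 1 → 3 → 0 → 4

Answer: 4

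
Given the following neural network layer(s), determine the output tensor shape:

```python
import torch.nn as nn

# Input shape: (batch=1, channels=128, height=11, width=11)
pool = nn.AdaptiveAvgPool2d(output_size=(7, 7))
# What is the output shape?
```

Input: (1, 128, 11, 11) -> Output: (1, 128, 7, 7)

Answer: (1, 128, 7, 7)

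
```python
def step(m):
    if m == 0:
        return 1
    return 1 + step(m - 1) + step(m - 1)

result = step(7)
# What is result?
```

step(m) = 1 + 2·step(m-1), step(0)=1. Closed form: (1+1)·2^7 - 1 = 255.

Answer: 255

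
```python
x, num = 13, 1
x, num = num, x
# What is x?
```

Trace:
`x, num = 13, 1` → x = 13; num = 1
`x, num = num, x` → x = 1; num = 13
So x = 1

Answer: 1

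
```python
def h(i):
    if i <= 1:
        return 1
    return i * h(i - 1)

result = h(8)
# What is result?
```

h(8) = 8 * 7 * 6 * 5 * 4 * 3 * 2 * 1 = 40320

Answer: 40320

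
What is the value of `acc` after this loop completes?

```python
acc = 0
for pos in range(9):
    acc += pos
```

Sum of 0 to 8 = 36
`acc` takes the values: 0 → 1 → 3 → 6 → 10 → 15 → 21 → 28 → 36

Answer: 36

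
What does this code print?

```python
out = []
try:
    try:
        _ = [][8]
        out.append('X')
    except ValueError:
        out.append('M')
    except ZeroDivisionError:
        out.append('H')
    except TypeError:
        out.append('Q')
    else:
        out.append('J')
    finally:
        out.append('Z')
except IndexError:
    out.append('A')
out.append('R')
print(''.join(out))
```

Execution trace: 'Z' (finally) → 'A' (outer except IndexError) → 'R' (after the try/except). Output: ZAR

Answer: ZAR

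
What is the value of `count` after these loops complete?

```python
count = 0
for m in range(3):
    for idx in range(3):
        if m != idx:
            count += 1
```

3² - 3 (exclude diagonal)
`count` takes the values: 0 → 1 → 2 → 3 → 4 → 5 → 6

Answer: 6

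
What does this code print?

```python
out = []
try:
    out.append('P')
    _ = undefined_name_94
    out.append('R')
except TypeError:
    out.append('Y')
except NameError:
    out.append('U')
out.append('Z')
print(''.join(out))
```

Execution trace: 'P' (try body) → 'U' (except NameError) → 'Z' (after the try/except). Output: PUZ

Answer: PUZ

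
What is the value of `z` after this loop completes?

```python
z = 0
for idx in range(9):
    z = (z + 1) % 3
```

Increment mod 3, 9 times = 0
`z` takes the values: 0 → 1 → 2 → 0 → 1 → 2 → 0 → 1 → 2 → 0

Answer: 0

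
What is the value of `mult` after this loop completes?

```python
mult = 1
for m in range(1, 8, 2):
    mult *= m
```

Product of 1, 3, 5, ... up to 7
`mult` takes the values: 1 → 3 → 15 → 105

Answer: 105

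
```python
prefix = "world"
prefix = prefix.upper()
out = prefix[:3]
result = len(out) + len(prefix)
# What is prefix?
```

Trace:
`prefix = "world"` → prefix = 'world'
`prefix = prefix.upper()` → prefix = 'WORLD'
`out = prefix[:3]` → out = 'WOR'
`result = len(out) + len(prefix)` → result = 8
So prefix = 'WORLD'

Answer: 'WORLD'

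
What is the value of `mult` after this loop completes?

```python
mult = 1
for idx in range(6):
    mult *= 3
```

3^6 = 729
`mult` takes the values: 1 → 3 → 9 → 27 → 81 → 243 → 729

Answer: 729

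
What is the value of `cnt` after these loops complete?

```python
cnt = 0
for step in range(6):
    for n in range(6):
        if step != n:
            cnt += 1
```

6² - 6 (exclude diagonal)
`cnt` takes the values: 0 → 1 → 2 → 3 → 4 → 5 → 6 → 7 → 8 → 9 → 10 → 11 → 12 → 13 → 14 → 15 → 16 → 17 → 18 → 19 → 20 → 21 → 22 → 23 → 24 → 25 → 26 → 27 → 28 → 29 → 30

Answer: 30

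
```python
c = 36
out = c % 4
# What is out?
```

Trace:
`c = 36` → c = 36
`out = c % 4` → out = 0
So out = 0

Answer: 0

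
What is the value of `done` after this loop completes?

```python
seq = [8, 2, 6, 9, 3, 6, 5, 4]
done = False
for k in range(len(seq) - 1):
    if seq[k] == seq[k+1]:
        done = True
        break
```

Check consecutive duplicates in [8, 2, 6, 9, 3, 6, 5, 4]
`done` takes the values: False

Answer: False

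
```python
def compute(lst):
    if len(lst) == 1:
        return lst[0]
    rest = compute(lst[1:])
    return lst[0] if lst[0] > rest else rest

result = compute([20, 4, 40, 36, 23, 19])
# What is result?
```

Recursive max over [20, 4, 40, 36, 23, 19] = 40

Answer: 40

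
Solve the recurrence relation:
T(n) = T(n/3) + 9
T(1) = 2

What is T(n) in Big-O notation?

Each step divides n by 3 and adds 9. After log_3(n) steps we reach T(1)=2. So T(n) = 9·log_3(n) + 2 = O(log n).

Answer: O(log n)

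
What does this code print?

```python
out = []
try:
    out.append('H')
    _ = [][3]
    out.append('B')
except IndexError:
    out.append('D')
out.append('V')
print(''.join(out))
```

Execution trace: 'H' (try body) → 'D' (except IndexError) → 'V' (after the try/except). Output: HDV

Answer: HDV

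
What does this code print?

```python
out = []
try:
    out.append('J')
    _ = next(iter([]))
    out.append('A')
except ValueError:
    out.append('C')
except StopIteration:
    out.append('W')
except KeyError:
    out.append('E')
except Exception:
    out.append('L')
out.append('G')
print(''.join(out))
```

Execution trace: 'J' (try body) → 'W' (except StopIteration) → 'G' (after the try/except). Output: JWG

Answer: JWG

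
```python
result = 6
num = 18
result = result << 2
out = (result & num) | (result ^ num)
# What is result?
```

Trace:
`result = 6` → result = 6
`num = 18` → num = 18
`result = result << 2` → result = 24
`out = (result & num) | (result ^ num)` → out = 26
So result = 24

Answer: 24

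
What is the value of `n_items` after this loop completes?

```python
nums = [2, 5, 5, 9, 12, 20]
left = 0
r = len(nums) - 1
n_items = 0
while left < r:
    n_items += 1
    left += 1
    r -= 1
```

Iterations until pointers meet (list length 6)
`n_items` takes the values: 0 → 1 → 2 → 3

Answer: 3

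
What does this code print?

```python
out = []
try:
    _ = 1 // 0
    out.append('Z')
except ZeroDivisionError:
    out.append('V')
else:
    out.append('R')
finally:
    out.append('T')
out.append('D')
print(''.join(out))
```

Execution trace: 'V' (except ZeroDivisionError) → 'T' (finally) → 'D' (after the try/except). Output: VTD

Answer: VTD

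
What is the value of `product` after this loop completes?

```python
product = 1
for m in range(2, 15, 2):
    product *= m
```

Product of even numbers 2 to 14
`product` takes the values: 1 → 2 → 8 → 48 → 384 → 3840 → 46080 → 645120

Answer: 645120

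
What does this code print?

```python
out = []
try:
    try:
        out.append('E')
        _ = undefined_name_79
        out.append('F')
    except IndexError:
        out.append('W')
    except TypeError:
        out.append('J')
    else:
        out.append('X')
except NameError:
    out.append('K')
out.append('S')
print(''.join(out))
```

Execution trace: 'E' (try body) → 'K' (outer except NameError) → 'S' (after the try/except). Output: EKS

Answer: EKS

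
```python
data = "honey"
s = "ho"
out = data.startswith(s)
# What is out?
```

Trace:
`data = "honey"` → data = 'honey'
`s = "ho"` → s = 'ho'
`out = data.startswith(s)` → out = True
So out = True

Answer: True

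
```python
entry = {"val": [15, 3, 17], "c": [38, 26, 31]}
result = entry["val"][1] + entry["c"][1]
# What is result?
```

Trace:
`entry = {"val": [15, 3, 17], "c": [38, 26, 31]}` → entry = {'val': [15, 3, 17], 'c': [38, 26, 31]}
`result = entry["val"][1] + entry["c"][1]` → result = 29
So result = 29

Answer: 29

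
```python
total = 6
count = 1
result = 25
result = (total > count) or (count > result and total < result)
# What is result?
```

Trace:
`total = 6` → total = 6
`count = 1` → count = 1
`result = 25` → result = 25
`result = (total > count) or (count > result and total < result)` → result = True
So result = True

Answer: True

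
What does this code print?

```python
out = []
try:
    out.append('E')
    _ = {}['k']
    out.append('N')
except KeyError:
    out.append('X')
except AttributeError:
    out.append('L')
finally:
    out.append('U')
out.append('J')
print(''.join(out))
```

Execution trace: 'E' (try body) → 'X' (except KeyError) → 'U' (finally) → 'J' (after the try/except). Output: EXUJ

Answer: EXUJ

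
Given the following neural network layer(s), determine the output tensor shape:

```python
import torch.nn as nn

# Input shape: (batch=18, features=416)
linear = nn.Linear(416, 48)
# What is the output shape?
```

Input: (18, 416) -> Output: (18, 48)

Answer: (18, 48)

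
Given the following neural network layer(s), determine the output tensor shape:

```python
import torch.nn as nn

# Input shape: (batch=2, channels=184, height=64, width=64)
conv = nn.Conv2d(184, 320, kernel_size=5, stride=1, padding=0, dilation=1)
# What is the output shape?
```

Input: (2, 184, 64, 64) -> Output: (2, 320, 60, 60)

Answer: (2, 320, 60, 60)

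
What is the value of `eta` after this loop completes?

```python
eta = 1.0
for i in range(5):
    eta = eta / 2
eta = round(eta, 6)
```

Halving LR 5 times: 1 / 2^5
`eta` takes the values: 1.0 → 0.5 → 0.25 → 0.125 → 0.0625 → 0.03125

Answer: 0.03125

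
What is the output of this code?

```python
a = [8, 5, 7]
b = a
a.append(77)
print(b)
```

Key concept: basic list aliasing.
Step by step:
`a = [8, 5, 7]` → a = [8, 5, 7]
`b = a` → b = [8, 5, 7] (same object as a)
`a.append(77)` → a = [8, 5, 7, 77] (same object as b); b = [8, 5, 7, 77] (same object as a)
`print(b)` → prints [8, 5, 7, 77]

Answer: [8, 5, 7, 77]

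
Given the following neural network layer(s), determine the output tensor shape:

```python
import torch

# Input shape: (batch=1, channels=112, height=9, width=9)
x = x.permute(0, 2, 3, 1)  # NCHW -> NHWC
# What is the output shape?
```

Input: (1, 112, 9, 9) -> Output: (1, 9, 9, 112)

Answer: (1, 9, 9, 112)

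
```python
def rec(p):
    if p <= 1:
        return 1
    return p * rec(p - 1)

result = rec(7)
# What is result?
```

rec(7) = 7 * 6 * 5 * 4 * 3 * 2 * 1 = 5040

Answer: 5040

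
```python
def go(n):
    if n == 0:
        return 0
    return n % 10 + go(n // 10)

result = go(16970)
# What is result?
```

Sum of digits of 16970: 0 + 7 + 9 + 6 + 1 = 23

Answer: 23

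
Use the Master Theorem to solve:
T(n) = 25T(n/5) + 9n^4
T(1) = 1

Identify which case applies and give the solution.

a=25, b=5, f(n)=9n^4. log_5(25) = 2. Since c=4 > 2 and the regularity condition holds (25(n/5)^4 = (25/5^4)n^4 with 25/5^4 < 1), Case 3 applies: T(n) = Θ(f(n)) = O(n^4).

Answer: O(n^4) - Case 3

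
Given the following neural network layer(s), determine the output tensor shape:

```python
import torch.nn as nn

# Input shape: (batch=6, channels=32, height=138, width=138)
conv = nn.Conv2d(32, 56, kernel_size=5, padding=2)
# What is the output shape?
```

Input: (6, 32, 138, 138) -> Output: (6, 56, 138, 138)

Answer: (6, 56, 138, 138)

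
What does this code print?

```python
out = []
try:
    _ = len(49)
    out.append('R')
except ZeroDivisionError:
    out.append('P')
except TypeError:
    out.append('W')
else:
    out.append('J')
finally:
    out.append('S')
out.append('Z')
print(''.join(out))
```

Execution trace: 'W' (except TypeError) → 'S' (finally) → 'Z' (after the try/except). Output: WSZ

Answer: WSZ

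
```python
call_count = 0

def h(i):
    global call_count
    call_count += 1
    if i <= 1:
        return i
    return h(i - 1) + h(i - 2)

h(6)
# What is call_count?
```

Calls(i) = 1 + Calls(i-1) + Calls(i-2); Calls(0)=Calls(1)=1. For i=6 this gives 25.

Answer: 25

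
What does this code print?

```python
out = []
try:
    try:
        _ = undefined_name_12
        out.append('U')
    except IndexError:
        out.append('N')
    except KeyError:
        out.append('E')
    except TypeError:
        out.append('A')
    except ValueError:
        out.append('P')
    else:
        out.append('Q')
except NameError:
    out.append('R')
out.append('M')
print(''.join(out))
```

Execution trace: 'R' (outer except NameError) → 'M' (after the try/except). Output: RM

Answer: RM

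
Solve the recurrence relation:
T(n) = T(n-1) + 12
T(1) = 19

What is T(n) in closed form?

Unrolling: T(n) = T(1) + 12·(n-1) = 19 + 12(n-1) = 12n + 7.

Answer: T(n) = 12n + 7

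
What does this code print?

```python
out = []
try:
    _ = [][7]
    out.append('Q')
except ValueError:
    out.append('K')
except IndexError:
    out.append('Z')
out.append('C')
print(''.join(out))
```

Execution trace: 'Z' (except IndexError) → 'C' (after the try/except). Output: ZC

Answer: ZC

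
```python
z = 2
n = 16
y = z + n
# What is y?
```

Trace:
`z = 2` → z = 2
`n = 16` → n = 16
`y = z + n` → y = 18
So y = 18

Answer: 18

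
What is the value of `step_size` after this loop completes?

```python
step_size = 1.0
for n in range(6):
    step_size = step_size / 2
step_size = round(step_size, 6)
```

Halving LR 6 times: 1 / 2^6
`step_size` takes the values: 1.0 → 0.5 → 0.25 → 0.125 → 0.0625 → 0.03125 → 0.015625

Answer: 0.015625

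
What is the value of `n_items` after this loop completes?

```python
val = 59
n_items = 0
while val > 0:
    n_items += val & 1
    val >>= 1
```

Count set bits in 59 (binary: 0b111011)
`n_items` takes the values: 0 → 1 → 2 → 3 → 4 → 5

Answer: 5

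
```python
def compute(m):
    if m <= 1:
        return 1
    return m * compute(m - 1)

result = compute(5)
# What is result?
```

compute(5) = 5 * 4 * 3 * 2 * 1 = 120

Answer: 120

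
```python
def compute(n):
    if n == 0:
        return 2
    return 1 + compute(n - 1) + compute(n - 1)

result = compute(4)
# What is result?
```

compute(n) = 1 + 2·compute(n-1), compute(0)=2. Closed form: (2+1)·2^4 - 1 = 47.

Answer: 47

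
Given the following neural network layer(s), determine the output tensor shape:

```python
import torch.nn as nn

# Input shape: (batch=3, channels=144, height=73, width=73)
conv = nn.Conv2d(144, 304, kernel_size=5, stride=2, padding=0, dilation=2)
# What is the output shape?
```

Input: (3, 144, 73, 73) -> Output: (3, 304, 33, 33)

Answer: (3, 304, 33, 33)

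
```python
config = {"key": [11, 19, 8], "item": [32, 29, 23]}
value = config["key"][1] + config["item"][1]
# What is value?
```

Trace:
`config = {"key": [11, 19, 8], "item": [32, 29, 23]}` → config = {'key': [11, 19, 8], 'item': [32, 29, 23]}
`value = config["key"][1] + config["item"][1]` → value = 48
So value = 48

Answer: 48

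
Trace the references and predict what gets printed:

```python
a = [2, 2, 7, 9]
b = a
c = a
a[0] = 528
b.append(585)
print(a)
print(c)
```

Key concept: multiple aliases.
Step by step:
`a = [2, 2, 7, 9]` → a = [2, 2, 7, 9]
`b = a` → b = [2, 2, 7, 9] (same object as a)
`c = a` → c = [2, 2, 7, 9] (same object as a, b)
`a[0] = 528` → a = [528, 2, 7, 9] (same object as b, c); b = [528, 2, 7, 9] (same object as a, c); c = [528, 2, 7, 9] (same object as a, b)
`b.append(585)` → a = [528, 2, 7, 9, 585] (same object as b, c); b = [528, 2, 7, 9, 585] (same object as a, c); c = [528, 2, 7, 9, 585] (same object as a, b)
`print(a)` → prints [528, 2, 7, 9, 585]
`print(c)` → prints [528, 2, 7, 9, 585]

Answer:
[528, 2, 7, 9, 585]
[528, 2, 7, 9, 585]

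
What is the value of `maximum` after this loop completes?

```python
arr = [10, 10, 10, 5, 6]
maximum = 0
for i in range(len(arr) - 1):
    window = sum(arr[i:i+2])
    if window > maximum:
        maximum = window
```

Max sum of 2-element window in [10, 10, 10, 5, 6]
`maximum` takes the values: 0 → 20

Answer: 20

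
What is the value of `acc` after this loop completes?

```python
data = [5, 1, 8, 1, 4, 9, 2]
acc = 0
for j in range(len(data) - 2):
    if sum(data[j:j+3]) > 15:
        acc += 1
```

Count windows with sum > 15
`acc` takes the values: 0

Answer: 0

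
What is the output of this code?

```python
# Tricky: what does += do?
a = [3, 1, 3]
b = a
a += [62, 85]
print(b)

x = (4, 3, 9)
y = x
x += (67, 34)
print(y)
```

Key concept: += behavior differs for mutable vs immutable.
Step by step:
`a = [3, 1, 3]` → a = [3, 1, 3]
`b = a` → b = [3, 1, 3] (same object as a)
`a += [62, 85]` → a = [3, 1, 3, 62, 85] (same object as b); b = [3, 1, 3, 62, 85] (same object as a)
`print(b)` → prints [3, 1, 3, 62, 85]
`x = (4, 3, 9)` → x = (4, 3, 9)
`y = x` → y = (4, 3, 9)
`x += (67, 34)` → x = (4, 3, 9, 67, 34)
`print(y)` → prints (4, 3, 9)

Answer:
[3, 1, 3, 62, 85]
(4, 3, 9)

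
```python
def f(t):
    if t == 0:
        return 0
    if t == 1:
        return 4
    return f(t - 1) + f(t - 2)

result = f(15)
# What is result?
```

Build up from base cases: f(0)=0, f(1)=4, f(2)=4, f(3)=8, f(4)=12, f(5)=20, f(6)=32, ..., f(15)=2440

Answer: 2440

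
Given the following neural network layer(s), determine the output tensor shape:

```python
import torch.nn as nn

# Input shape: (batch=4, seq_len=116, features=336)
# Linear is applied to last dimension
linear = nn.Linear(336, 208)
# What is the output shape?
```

Input: (4, 116, 336) -> Output: (4, 116, 208)

Answer: (4, 116, 208)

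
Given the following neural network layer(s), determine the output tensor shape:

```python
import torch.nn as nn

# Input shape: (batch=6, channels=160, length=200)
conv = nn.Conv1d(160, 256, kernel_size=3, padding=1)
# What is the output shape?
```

Input: (6, 160, 200) -> Output: (6, 256, 200)

Answer: (6, 256, 200)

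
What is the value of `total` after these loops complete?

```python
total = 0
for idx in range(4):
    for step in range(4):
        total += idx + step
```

Sum of all idx+step for idx,step in 4x4
`total` takes the values: 0 → 1 → 3 → 6 → 7 → 9 → 12 → 16 → 18 → 21 → 25 → 30 → 33 → 37 → 42 → 48

Answer: 48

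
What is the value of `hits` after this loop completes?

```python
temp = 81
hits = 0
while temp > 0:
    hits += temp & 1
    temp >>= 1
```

Count set bits in 81 (binary: 0b1010001)
`hits` takes the values: 0 → 1 → 2 → 3

Answer: 3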